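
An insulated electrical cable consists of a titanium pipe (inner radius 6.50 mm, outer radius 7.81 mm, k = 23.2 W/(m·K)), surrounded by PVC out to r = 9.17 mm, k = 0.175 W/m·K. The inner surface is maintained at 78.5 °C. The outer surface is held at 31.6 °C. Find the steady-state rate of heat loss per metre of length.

Series thermal resistances, inner to outer:
  R'_titanium = ln(0.00781/0.00650)/(2πk) = 0.1836/(2π·23.2) = 0.001260 m·K/W
  R'_PVC = ln(0.00917/0.00781)/(2πk) = 0.1605/(2π·0.175) = 0.1460 m·K/W
ΣR = 0.001260 + 0.1460 = 0.1473 m·K/W
Q' = ΔT/ΣR = (78.5 °C − 31.6 °C)/0.1473 = 318 W/m

Q' = 318 W/m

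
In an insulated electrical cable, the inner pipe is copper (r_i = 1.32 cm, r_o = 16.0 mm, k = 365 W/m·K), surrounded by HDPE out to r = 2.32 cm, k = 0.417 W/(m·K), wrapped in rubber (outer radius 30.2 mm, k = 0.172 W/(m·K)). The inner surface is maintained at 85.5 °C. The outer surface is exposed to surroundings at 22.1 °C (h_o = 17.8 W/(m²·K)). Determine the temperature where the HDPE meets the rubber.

Resistance network (inner→outer):
  R'_copper = ln(0.0160/0.0132)/(2πk) = 0.1924/(2π·365) = 8.388×10^-5 m·K/W
  R'_HDPE = ln(0.0232/0.0160)/(2πk) = 0.3716/(2π·0.417) = 0.1418 m·K/W
  R'_rubber = ln(0.0302/0.0232)/(2πk) = 0.2637/(2π·0.172) = 0.2440 m·K/W
  R'_conv,out = 1/(2πr h) = 1/(2π·0.0302·17.8) = 0.2961 m·K/W
ΣR = 8.388×10^-5 + 0.1418 + 0.2440 + 0.2961 = 0.6820 m·K/W
Q' = ΔT/ΣR = (85.5 °C − 22.1 °C)/0.6820 = 92.96 W/m
From the inner boundary to the HDPE/rubber interface, ΣR_partial = 0.1419 m·K/W.
T_interface = T_in − Q'·ΣR_partial = 85.5 °C − (92.96)(0.1419) = 72.3 °C

T = 72.3 °C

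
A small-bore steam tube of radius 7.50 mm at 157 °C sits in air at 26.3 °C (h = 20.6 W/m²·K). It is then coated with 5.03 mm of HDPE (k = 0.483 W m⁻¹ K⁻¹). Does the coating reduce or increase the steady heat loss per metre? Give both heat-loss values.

Critical radius for a cylinder: r_cr = k/h = 0.0234 m = 2.34 cm.
Outer radius after coating: r₂ = 0.00750 + 0.00503 = 0.01253 m.
Since r₁ < r_cr and r₂ ≤ r_cr, the coating moves toward the maximum at r_cr — heat loss rises.
Bare: R = 1/(2πr₁h) = 1.030 m·K/W; Q = 130.7/1.030 = 127 W/m.
Coated: R = R_cond + R_conv = 0.7857 m·K/W; Q = 130.7/0.7857 = 166 W/m.

increases: 127 → 166 W/m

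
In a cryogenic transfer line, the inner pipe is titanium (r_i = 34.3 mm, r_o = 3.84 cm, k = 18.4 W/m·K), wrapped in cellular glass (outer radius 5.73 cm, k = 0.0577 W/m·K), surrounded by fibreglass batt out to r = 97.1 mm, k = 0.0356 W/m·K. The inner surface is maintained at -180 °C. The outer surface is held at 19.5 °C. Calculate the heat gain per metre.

Treat each layer as a resistance in series:
  R'_titanium = ln(0.0384/0.0343)/(2πk) = 0.1129/(2π·18.4) = 9.767×10^-4 m·K/W
  R'_cellular glass = ln(0.0573/0.0384)/(2πk) = 0.4002/(2π·0.0577) = 1.104 m·K/W
  R'_fibreglass batt = ln(0.0971/0.0573)/(2πk) = 0.5274/(2π·0.0356) = 2.358 m·K/W
ΣR = 9.767×10^-4 + 1.104 + 2.358 = 3.463 m·K/W
Q' = ΔT/ΣR = (-180 °C − 19.5 °C)/3.463 = -57.6 W/m
(Negative Q' ⇒ heat flows inward; heat gain = 57.6 W/m.)

Q' = 57.6 W/m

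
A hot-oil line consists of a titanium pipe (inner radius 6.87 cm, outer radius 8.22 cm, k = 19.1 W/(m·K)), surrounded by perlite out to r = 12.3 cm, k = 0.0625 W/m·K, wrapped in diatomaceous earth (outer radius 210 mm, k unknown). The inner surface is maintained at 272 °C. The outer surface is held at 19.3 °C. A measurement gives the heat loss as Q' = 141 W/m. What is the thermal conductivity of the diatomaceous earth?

k = 0.111 W/m·K

ΣR = ΔT/Q' = |272 − 19.3|/141 = 1.792 m·K/W
Known resistances:
  R'_titanium = ln(0.0822/0.0687)/(2πk) = 0.1794/(2π·19.1) = 0.001495 m·K/W
  R'_perlite = ln(0.123/0.0822)/(2πk) = 0.4030/(2π·0.0625) = 1.026 m·K/W
R_diatomaceous earth = ΣR − ΣR_known = 1.792 − 1.027 = 0.7650 m·K/W
ln(r₂/r₁)/(2πk) = 0.7650 ⇒ k = 0.5349/(2π·0.7650) = 0.111 W/m·K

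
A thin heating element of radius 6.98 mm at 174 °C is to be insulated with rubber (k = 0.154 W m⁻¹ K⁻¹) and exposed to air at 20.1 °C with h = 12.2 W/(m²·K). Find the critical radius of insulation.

For a cylinder, r_cr = k_ins/h = 0.154/12.2 = 0.0126 m = 1.26 cm

r_cr = 1.26 cm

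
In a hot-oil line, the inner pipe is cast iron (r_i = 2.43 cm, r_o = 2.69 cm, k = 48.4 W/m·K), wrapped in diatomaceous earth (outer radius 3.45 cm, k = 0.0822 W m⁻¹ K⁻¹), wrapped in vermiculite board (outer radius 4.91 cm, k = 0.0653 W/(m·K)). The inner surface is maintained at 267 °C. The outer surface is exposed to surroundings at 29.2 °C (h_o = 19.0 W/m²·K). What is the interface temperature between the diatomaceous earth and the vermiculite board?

T = 191 °C

Treat each layer as a resistance in series:
  R'_cast iron = ln(0.0269/0.0243)/(2πk) = 0.1016/(2π·48.4) = 3.343×10^-4 m·K/W
  R'_diatomaceous earth = ln(0.0345/0.0269)/(2πk) = 0.2488/(2π·0.0822) = 0.4818 m·K/W
  R'_vermiculite board = ln(0.0491/0.0345)/(2πk) = 0.3529/(2π·0.0653) = 0.8601 m·K/W
  R'_conv,out = 1/(2πr h) = 1/(2π·0.0491·19.0) = 0.1706 m·K/W
ΣR = 3.343×10^-4 + 0.4818 + 0.8601 + 0.1706 = 1.513 m·K/W
Q' = ΔT/ΣR = (267 °C − 29.2 °C)/1.513 = 157.2 W/m
From the inner boundary to the diatomaceous earth/vermiculite board interface, ΣR_partial = 0.4821 m·K/W.
T_interface = T_in − Q'·ΣR_partial = 267 °C − (157.2)(0.4821) = 191 °C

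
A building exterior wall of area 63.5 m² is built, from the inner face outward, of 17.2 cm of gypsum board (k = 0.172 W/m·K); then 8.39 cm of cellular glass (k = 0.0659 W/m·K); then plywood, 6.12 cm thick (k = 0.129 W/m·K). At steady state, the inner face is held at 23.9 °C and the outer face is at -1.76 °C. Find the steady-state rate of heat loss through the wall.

Series thermal resistances, inner to outer:
  R_gypsum board = L/(kA) = 0.172/(0.172·63.5) = 0.01575 K/W
  R_cellular glass = L/(kA) = 0.0839/(0.0659·63.5) = 0.02005 K/W
  R_plywood = L/(kA) = 0.0612/(0.129·63.5) = 0.007471 K/W
ΣR = 0.01575 + 0.02005 + 0.007471 = 0.04327 K/W
Q = ΔT/ΣR = (23.9 °C − -1.76 °C)/0.04327 = 593 W

Q = 593 W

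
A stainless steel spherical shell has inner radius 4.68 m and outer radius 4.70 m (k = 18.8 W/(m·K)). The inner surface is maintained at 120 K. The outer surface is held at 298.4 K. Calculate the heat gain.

Q = 4πk·ΔT/(1/r₁ − 1/r₂) = 4π × 18.8 × 178.4 / (1/4.68 − 1/4.70) = 4.64×10^7 W

Q = 46400 kW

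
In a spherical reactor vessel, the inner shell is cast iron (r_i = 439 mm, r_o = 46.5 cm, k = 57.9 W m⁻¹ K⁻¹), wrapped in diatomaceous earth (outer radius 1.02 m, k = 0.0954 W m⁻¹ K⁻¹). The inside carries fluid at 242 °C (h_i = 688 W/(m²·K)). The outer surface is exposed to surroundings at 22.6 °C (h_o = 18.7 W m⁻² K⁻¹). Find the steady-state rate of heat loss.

Series thermal resistances, inner to outer:
  R_conv,in = 1/(4πr²h) = 1/(4π·0.439²·688) = 6.002×10^-4 K/W
  R_cast iron = (1/0.439 − 1/0.465)/(4πk) = 0.1274/(4π·57.9) = 1.751×10^-4 K/W
  R_diatomaceous earth = (1/0.465 − 1/1.02)/(4πk) = 1.170/(4π·0.0954) = 0.9761 K/W
  R_conv,out = 1/(4πr²h) = 1/(4π·1.02²·18.7) = 0.004090 K/W
ΣR = 6.002×10^-4 + 1.751×10^-4 + 0.9761 + 0.004090 = 0.9810 K/W
Q = ΔT/ΣR = (242 °C − 22.6 °C)/0.9810 = 224 W

Q = 224 W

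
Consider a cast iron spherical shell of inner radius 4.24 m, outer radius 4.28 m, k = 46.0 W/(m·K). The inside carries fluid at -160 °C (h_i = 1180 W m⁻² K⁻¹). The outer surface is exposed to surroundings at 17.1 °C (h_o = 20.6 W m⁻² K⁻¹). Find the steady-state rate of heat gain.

Resistance network (inner→outer):
  R_conv,in = 1/(4πr²h) = 1/(4π·4.24²·1180) = 3.751×10^-6 K/W
  R_cast iron = (1/4.24 − 1/4.28)/(4πk) = 0.002204/(4π·46.0) = 3.813×10^-6 K/W
  R_conv,out = 1/(4πr²h) = 1/(4π·4.28²·20.6) = 2.109×10^-4 K/W
ΣR = 3.751×10^-6 + 3.813×10^-6 + 2.109×10^-4 = 2.185×10^-4 K/W
Q = ΔT/ΣR = (-160 °C − 17.1 °C)/2.185×10^-4 = -8.11×10^5 W
(Negative Q ⇒ heat flows inward; heat gain = 8.11×10^5 W.)

Q = 8.11×10^5 W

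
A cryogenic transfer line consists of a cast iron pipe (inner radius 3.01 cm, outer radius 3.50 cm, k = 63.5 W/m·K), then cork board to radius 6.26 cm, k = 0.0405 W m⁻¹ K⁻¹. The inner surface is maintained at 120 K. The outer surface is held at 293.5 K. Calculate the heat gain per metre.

Q' = 75.9 W/m

Resistance network (inner→outer):
  R'_cast iron = ln(0.0350/0.0301)/(2πk) = 0.1508/(2π·63.5) = 3.780×10^-4 m·K/W
  R'_cork board = ln(0.0626/0.0350)/(2πk) = 0.5814/(2π·0.0405) = 2.285 m·K/W
ΣR = 3.780×10^-4 + 2.285 = 2.285 m·K/W
Q' = ΔT/ΣR = (120 K − 293.5 K)/2.285 = -75.9 W/m
(Negative Q' ⇒ heat flows inward; heat gain = 75.9 W/m.)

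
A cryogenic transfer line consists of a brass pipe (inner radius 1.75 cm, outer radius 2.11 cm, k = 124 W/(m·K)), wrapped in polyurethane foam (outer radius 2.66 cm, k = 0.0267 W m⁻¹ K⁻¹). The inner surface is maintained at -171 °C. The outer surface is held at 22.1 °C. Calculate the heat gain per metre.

Q' = 140 W/m

Treat each layer as a resistance in series:
  R'_brass = ln(0.0211/0.0175)/(2πk) = 0.1871/(2π·124) = 2.401×10^-4 m·K/W
  R'_polyurethane foam = ln(0.0266/0.0211)/(2πk) = 0.2316/(2π·0.0267) = 1.381 m·K/W
ΣR = 2.401×10^-4 + 1.381 = 1.381 m·K/W
Q' = ΔT/ΣR = (-171 °C − 22.1 °C)/1.381 = -140 W/m
(Negative Q' ⇒ heat flows inward; heat gain = 140 W/m.)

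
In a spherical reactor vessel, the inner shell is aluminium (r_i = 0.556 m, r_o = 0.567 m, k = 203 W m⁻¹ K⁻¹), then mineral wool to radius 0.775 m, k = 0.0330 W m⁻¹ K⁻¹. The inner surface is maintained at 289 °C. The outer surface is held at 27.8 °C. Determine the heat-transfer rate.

Series thermal resistances, inner to outer:
  R_aluminium = (1/0.556 − 1/0.567)/(4πk) = 0.03489/(4π·203) = 1.368×10^-5 K/W
  R_mineral wool = (1/0.567 − 1/0.775)/(4πk) = 0.4733/(4π·0.0330) = 1.141 K/W
ΣR = 1.368×10^-5 + 1.141 = 1.141 K/W
Q = ΔT/ΣR = (289 °C − 27.8 °C)/1.141 = 229 W

Q = 229 W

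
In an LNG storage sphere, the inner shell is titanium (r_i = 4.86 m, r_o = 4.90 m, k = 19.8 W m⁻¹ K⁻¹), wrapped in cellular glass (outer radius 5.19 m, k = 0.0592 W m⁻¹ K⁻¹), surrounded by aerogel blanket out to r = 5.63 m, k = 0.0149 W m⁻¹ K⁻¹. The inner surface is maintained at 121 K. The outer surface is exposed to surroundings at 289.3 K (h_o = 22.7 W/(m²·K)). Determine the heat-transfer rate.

Series thermal resistances, inner to outer:
  R_titanium = (1/4.86 − 1/4.90)/(4πk) = 0.001680/(4π·19.8) = 6.751×10^-6 K/W
  R_cellular glass = (1/4.90 − 1/5.19)/(4πk) = 0.01140/(4π·0.0592) = 0.01533 K/W
  R_aerogel blanket = (1/5.19 − 1/5.63)/(4πk) = 0.01506/(4π·0.0149) = 0.08042 K/W
  R_conv,out = 1/(4πr²h) = 1/(4π·5.63²·22.7) = 1.106×10^-4 K/W
ΣR = 6.751×10^-6 + 0.01533 + 0.08042 + 1.106×10^-4 = 0.09587 K/W
Q = ΔT/ΣR = (121 K − 289.3 K)/0.09587 = -1760 W
(Negative Q ⇒ heat flows inward; heat gain = 1760 W.)

Q = 1760 W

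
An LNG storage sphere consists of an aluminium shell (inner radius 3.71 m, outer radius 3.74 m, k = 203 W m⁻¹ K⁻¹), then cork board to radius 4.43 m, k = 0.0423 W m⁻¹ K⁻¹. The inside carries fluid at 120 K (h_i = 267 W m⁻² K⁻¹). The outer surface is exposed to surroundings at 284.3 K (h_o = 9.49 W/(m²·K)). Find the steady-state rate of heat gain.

Resistance network (inner→outer):
  R_conv,in = 1/(4πr²h) = 1/(4π·3.71²·267) = 2.165×10^-5 K/W
  R_aluminium = (1/3.71 − 1/3.74)/(4πk) = 0.002162/(4π·203) = 8.476×10^-7 K/W
  R_cork board = (1/3.74 − 1/4.43)/(4πk) = 0.04165/(4π·0.0423) = 0.07835 K/W
  R_conv,out = 1/(4πr²h) = 1/(4π·4.43²·9.49) = 4.273×10^-4 K/W
ΣR = 2.165×10^-5 + 8.476×10^-7 + 0.07835 + 4.273×10^-4 = 0.07880 K/W
Q = ΔT/ΣR = (120 K − 284.3 K)/0.07880 = -2090 W
(Negative Q ⇒ heat flows inward; heat gain = 2090 W.)

Q = 2.09 kW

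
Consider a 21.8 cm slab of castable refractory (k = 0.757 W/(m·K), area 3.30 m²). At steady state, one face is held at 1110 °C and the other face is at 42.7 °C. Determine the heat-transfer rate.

Q = kA·ΔT/L = 0.757 × 3.30 × |1110 °C − 42.7 °C| / 0.218 = 12200 W

Q = 12.2 kW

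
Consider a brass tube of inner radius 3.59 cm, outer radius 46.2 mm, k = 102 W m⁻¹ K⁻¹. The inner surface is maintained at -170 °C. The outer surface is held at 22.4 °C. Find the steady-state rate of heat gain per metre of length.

Q' = 2πk·ΔT/ln(r₂/r₁) = 2π × 102 × 192.4 / ln(0.0462/0.0359) = 4.89×10^5 W/m

Q' = 489 kW/m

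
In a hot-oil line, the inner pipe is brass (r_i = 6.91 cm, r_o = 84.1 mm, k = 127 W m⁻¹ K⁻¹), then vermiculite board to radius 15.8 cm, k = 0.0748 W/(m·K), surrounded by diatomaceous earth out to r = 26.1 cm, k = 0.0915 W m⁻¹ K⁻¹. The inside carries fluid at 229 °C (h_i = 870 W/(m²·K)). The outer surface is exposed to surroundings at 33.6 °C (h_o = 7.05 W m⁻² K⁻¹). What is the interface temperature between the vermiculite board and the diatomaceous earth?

T = 115 °C

Treat each layer as a resistance in series:
  R'_conv,in = 1/(2πr h) = 1/(2π·0.0691·870) = 0.002647 m·K/W
  R'_brass = ln(0.0841/0.0691)/(2πk) = 0.1965/(2π·127) = 2.462×10^-4 m·K/W
  R'_vermiculite board = ln(0.158/0.0841)/(2πk) = 0.6306/(2π·0.0748) = 1.342 m·K/W
  R'_diatomaceous earth = ln(0.261/0.158)/(2πk) = 0.5019/(2π·0.0915) = 0.8730 m·K/W
  R'_conv,out = 1/(2πr h) = 1/(2π·0.261·7.05) = 0.08649 m·K/W
ΣR = 0.002647 + 2.462×10^-4 + 1.342 + 0.8730 + 0.08649 = 2.304 m·K/W
Q' = ΔT/ΣR = (229 °C − 33.6 °C)/2.304 = 84.81 W/m
From the inner boundary to the vermiculite board/diatomaceous earth interface, ΣR_partial = 1.345 m·K/W.
T_interface = T_in − Q'·ΣR_partial = 229 °C − (84.81)(1.345) = 115 °C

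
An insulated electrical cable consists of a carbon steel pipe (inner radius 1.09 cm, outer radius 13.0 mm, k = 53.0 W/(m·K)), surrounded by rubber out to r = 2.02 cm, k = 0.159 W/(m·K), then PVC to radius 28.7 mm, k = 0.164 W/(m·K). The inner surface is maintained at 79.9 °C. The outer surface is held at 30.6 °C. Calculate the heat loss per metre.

Resistance network (inner→outer):
  R'_carbon steel = ln(0.0130/0.0109)/(2πk) = 0.1762/(2π·53.0) = 5.291×10^-4 m·K/W
  R'_rubber = ln(0.0202/0.0130)/(2πk) = 0.4407/(2π·0.159) = 0.4412 m·K/W
  R'_PVC = ln(0.0287/0.0202)/(2πk) = 0.3512/(2π·0.164) = 0.3408 m·K/W
ΣR = 5.291×10^-4 + 0.4412 + 0.3408 = 0.7825 m·K/W
Q' = ΔT/ΣR = (79.9 °C − 30.6 °C)/0.7825 = 63.0 W/m

Q' = 63.0 W/m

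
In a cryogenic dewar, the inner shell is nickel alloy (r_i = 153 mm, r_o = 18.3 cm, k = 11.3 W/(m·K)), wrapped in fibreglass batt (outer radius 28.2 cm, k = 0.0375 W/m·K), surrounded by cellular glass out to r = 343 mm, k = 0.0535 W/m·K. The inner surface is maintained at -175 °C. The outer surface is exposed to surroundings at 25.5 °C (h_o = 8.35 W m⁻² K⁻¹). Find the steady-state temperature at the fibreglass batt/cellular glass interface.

T = -14.6 °C

Treat each layer as a resistance in series:
  R_nickel alloy = (1/0.153 − 1/0.183)/(4πk) = 1.071/(4π·11.3) = 0.007546 K/W
  R_fibreglass batt = (1/0.183 − 1/0.282)/(4πk) = 1.918/(4π·0.0375) = 4.071 K/W
  R_cellular glass = (1/0.282 − 1/0.343)/(4πk) = 0.6306/(4π·0.0535) = 0.9380 K/W
  R_conv,out = 1/(4πr²h) = 1/(4π·0.343²·8.35) = 0.08101 K/W
ΣR = 0.007546 + 4.071 + 0.9380 + 0.08101 = 5.098 K/W
Q = ΔT/ΣR = (-175 °C − 25.5 °C)/5.098 = -39.33 W
From the inner boundary to the fibreglass batt/cellular glass interface, ΣR_partial = 4.079 K/W.
T_interface = T_in − Q·ΣR_partial = -175 °C − (-39.33)(4.079) = -14.6 °C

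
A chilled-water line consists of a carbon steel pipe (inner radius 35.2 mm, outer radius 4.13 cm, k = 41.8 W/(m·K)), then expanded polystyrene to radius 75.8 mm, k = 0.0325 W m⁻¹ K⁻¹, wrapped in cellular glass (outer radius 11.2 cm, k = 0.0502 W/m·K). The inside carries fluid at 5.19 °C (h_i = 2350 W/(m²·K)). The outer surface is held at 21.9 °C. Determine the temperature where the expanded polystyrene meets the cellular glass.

T = 17.0 °C

Resistance network (inner→outer):
  R'_conv,in = 1/(2πr h) = 1/(2π·0.0352·2350) = 0.001924 m·K/W
  R'_carbon steel = ln(0.0413/0.0352)/(2πk) = 0.1598/(2π·41.8) = 6.085×10^-4 m·K/W
  R'_expanded polystyrene = ln(0.0758/0.0413)/(2πk) = 0.6072/(2π·0.0325) = 2.974 m·K/W
  R'_cellular glass = ln(0.112/0.0758)/(2πk) = 0.3904/(2π·0.0502) = 1.238 m·K/W
ΣR = 0.001924 + 6.085×10^-4 + 2.974 + 1.238 = 4.215 m·K/W
Q' = ΔT/ΣR = (5.19 °C − 21.9 °C)/4.215 = -3.964 W/m
From the inner boundary to the expanded polystyrene/cellular glass interface, ΣR_partial = 2.977 m·K/W.
T_interface = T_in − Q'·ΣR_partial = 5.19 °C − (-3.964)(2.977) = 17.0 °C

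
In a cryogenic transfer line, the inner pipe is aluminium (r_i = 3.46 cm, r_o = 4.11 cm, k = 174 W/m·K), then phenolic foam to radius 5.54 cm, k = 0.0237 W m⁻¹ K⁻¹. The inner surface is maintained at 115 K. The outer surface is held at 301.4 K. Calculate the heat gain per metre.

Treat each layer as a resistance in series:
  R'_aluminium = ln(0.0411/0.0346)/(2πk) = 0.1722/(2π·174) = 1.575×10^-4 m·K/W
  R'_phenolic foam = ln(0.0554/0.0411)/(2πk) = 0.2986/(2π·0.0237) = 2.005 m·K/W
ΣR = 1.575×10^-4 + 2.005 = 2.005 m·K/W
Q' = ΔT/ΣR = (115 K − 301.4 K)/2.005 = -93.0 W/m
(Negative Q' ⇒ heat flows inward; heat gain = 93.0 W/m.)

Q' = 93.0 W/m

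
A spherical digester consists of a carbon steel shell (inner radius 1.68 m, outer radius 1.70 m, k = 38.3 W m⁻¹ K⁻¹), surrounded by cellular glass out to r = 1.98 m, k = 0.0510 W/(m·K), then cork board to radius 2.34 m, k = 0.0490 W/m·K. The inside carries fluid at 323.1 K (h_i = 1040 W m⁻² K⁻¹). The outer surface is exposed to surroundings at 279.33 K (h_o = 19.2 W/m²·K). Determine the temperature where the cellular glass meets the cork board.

T = 301.0 K

Series thermal resistances, inner to outer:
  R_conv,in = 1/(4πr²h) = 1/(4π·1.68²·1040) = 2.711×10^-5 K/W
  R_carbon steel = (1/1.68 − 1/1.70)/(4πk) = 0.007003/(4π·38.3) = 1.455×10^-5 K/W
  R_cellular glass = (1/1.70 − 1/1.98)/(4πk) = 0.08318/(4π·0.0510) = 0.1298 K/W
  R_cork board = (1/1.98 − 1/2.34)/(4πk) = 0.07770/(4π·0.0490) = 0.1262 K/W
  R_conv,out = 1/(4πr²h) = 1/(4π·2.34²·19.2) = 7.569×10^-4 K/W
ΣR = 2.711×10^-5 + 1.455×10^-5 + 0.1298 + 0.1262 + 7.569×10^-4 = 0.2568 K/W
Q = ΔT/ΣR = (323.1 K − 279.33 K)/0.2568 = 170.4 W
From the inner boundary to the cellular glass/cork board interface, ΣR_partial = 0.1298 K/W.
T_interface = T_in − Q·ΣR_partial = 323.1 K − (170.4)(0.1298) = 301.0 K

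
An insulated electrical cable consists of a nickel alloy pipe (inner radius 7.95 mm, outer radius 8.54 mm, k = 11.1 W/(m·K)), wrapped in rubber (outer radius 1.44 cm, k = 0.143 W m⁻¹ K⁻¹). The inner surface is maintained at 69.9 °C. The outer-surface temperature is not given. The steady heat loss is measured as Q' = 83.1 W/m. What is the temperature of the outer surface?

Series resistances:
  R'_nickel alloy = ln(0.00854/0.00795)/(2πk) = 0.07159/(2π·11.1) = 0.001026 m·K/W
  R'_rubber = ln(0.0144/0.00854)/(2πk) = 0.5225/(2π·0.143) = 0.5815 m·K/W
ΣR = 0.5825 m·K/W
ΔT = Q'·ΣR = 83.1 × 0.5825 = 48.41 K
Heat flows outward, so T_out = T_in − ΔT = 69.9 − 48.41 = 21.5 °C

T_out = 21.5 °C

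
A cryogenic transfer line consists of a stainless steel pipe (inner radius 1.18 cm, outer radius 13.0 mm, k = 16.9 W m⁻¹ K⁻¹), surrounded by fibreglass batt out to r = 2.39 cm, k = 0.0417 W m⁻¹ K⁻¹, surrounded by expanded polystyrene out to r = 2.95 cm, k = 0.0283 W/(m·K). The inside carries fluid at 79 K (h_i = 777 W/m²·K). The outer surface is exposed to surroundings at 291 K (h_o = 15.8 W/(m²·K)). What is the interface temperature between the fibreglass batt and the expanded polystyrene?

T = 207.4 K

Series thermal resistances, inner to outer:
  R'_conv,in = 1/(2πr h) = 1/(2π·0.0118·777) = 0.01736 m·K/W
  R'_stainless steel = ln(0.0130/0.0118)/(2πk) = 0.09685/(2π·16.9) = 9.121×10^-4 m·K/W
  R'_fibreglass batt = ln(0.0239/0.0130)/(2πk) = 0.6089/(2π·0.0417) = 2.324 m·K/W
  R'_expanded polystyrene = ln(0.0295/0.0239)/(2πk) = 0.2105/(2π·0.0283) = 1.184 m·K/W
  R'_conv,out = 1/(2πr h) = 1/(2π·0.0295·15.8) = 0.3415 m·K/W
ΣR = 0.01736 + 9.121×10^-4 + 2.324 + 1.184 + 0.3415 = 3.868 m·K/W
Q' = ΔT/ΣR = (79 K − 291 K)/3.868 = -54.81 W/m
From the inner boundary to the fibreglass batt/expanded polystyrene interface, ΣR_partial = 2.342 m·K/W.
T_interface = T_in − Q'·ΣR_partial = 79 K − (-54.81)(2.342) = 207.4 K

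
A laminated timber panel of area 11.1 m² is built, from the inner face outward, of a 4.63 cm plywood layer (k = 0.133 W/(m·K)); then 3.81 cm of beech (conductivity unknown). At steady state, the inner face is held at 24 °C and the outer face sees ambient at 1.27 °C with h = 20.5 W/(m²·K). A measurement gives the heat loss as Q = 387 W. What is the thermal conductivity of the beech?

k = 0.149 W/m·K

ΣR = ΔT/Q = |24 − 1.27|/387 = 0.05873 K/W
Known resistances:
  R_plywood = L/(kA) = 0.0463/(0.133·11.1) = 0.03136 K/W
  R_conv,out = 1/(hA) = 1/(20.5·11.1) = 0.004395 K/W
R_beech = ΣR − ΣR_known = 0.05873 − 0.03575 = 0.02298 K/W
L/(kA) = 0.02298 ⇒ k = 0.0381/(0.02298·11.1) = 0.149 W/m·K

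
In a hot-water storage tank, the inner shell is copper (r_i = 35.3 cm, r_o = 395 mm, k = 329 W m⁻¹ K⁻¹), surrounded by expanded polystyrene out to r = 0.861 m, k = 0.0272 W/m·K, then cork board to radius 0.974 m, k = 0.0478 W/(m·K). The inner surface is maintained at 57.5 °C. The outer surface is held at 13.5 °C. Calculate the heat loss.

Q = 10.4 W

Treat each layer as a resistance in series:
  R_copper = (1/0.353 − 1/0.395)/(4πk) = 0.3012/(4π·329) = 7.286×10^-5 K/W
  R_expanded polystyrene = (1/0.395 − 1/0.861)/(4πk) = 1.370/(4π·0.0272) = 4.009 K/W
  R_cork board = (1/0.861 − 1/0.974)/(4πk) = 0.1347/(4π·0.0478) = 0.2243 K/W
ΣR = 7.286×10^-5 + 4.009 + 0.2243 = 4.233 K/W
Q = ΔT/ΣR = (57.5 °C − 13.5 °C)/4.233 = 10.4 W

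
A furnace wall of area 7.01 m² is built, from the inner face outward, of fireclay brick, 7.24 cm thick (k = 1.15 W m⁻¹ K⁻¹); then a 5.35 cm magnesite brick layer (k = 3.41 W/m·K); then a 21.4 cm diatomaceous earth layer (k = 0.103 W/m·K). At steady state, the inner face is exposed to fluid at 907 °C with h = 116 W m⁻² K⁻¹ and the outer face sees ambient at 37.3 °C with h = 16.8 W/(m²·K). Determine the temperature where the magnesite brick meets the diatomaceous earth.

T = 873 °C

Resistance network (inner→outer):
  R_conv,in = 1/(hA) = 1/(116·7.01) = 0.001230 K/W
  R_fireclay brick = L/(kA) = 0.0724/(1.15·7.01) = 0.008981 K/W
  R_magnesite brick = L/(kA) = 0.0535/(3.41·7.01) = 0.002238 K/W
  R_diatomaceous earth = L/(kA) = 0.214/(0.103·7.01) = 0.2964 K/W
  R_conv,out = 1/(hA) = 1/(16.8·7.01) = 0.008491 K/W
ΣR = 0.001230 + 0.008981 + 0.002238 + 0.2964 + 0.008491 = 0.3173 K/W
Q = ΔT/ΣR = (907 °C − 37.3 °C)/0.3173 = 2741 W
From the inner boundary to the magnesite brick/diatomaceous earth interface, ΣR_partial = 0.01245 K/W.
T_interface = T_in − Q·ΣR_partial = 907 °C − (2741)(0.01245) = 873 °C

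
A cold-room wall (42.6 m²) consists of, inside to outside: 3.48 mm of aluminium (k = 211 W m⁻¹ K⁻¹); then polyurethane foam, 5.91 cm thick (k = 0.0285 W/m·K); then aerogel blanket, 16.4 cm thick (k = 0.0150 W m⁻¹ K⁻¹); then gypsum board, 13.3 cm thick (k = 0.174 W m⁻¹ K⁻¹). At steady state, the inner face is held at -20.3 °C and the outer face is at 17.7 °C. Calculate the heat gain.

Q = 118 W

Resistance network (inner→outer):
  R_aluminium = L/(kA) = 0.00348/(211·42.6) = 3.872×10^-7 K/W
  R_polyurethane foam = L/(kA) = 0.0591/(0.0285·42.6) = 0.04868 K/W
  R_aerogel blanket = L/(kA) = 0.164/(0.0150·42.6) = 0.2567 K/W
  R_gypsum board = L/(kA) = 0.133/(0.174·42.6) = 0.01794 K/W
ΣR = 3.872×10^-7 + 0.04868 + 0.2567 + 0.01794 = 0.3233 K/W
Q = ΔT/ΣR = (-20.3 °C − 17.7 °C)/0.3233 = -118 W
(Negative Q ⇒ heat flows inward; heat gain = 118 W.)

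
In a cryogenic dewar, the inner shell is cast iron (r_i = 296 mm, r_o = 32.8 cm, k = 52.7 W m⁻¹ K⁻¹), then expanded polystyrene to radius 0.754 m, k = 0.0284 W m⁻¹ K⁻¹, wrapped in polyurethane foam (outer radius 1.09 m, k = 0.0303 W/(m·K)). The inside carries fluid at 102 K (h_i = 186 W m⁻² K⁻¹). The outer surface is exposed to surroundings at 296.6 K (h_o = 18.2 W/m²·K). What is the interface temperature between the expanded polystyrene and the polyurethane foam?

T = 261.1 K

Treat each layer as a resistance in series:
  R_conv,in = 1/(4πr²h) = 1/(4π·0.296²·186) = 0.004883 K/W
  R_cast iron = (1/0.296 − 1/0.328)/(4πk) = 0.3296/(4π·52.7) = 4.977×10^-4 K/W
  R_expanded polystyrene = (1/0.328 − 1/0.754)/(4πk) = 1.723/(4π·0.0284) = 4.827 K/W
  R_polyurethane foam = (1/0.754 − 1/1.09)/(4πk) = 0.4088/(4π·0.0303) = 1.074 K/W
  R_conv,out = 1/(4πr²h) = 1/(4π·1.09²·18.2) = 0.003680 K/W
ΣR = 0.004883 + 4.977×10^-4 + 4.827 + 1.074 + 0.003680 = 5.910 K/W
Q = ΔT/ΣR = (102 K − 296.6 K)/5.910 = -32.93 W
From the inner boundary to the expanded polystyrene/polyurethane foam interface, ΣR_partial = 4.832 K/W.
T_interface = T_in − Q·ΣR_partial = 102 K − (-32.93)(4.832) = 261.1 K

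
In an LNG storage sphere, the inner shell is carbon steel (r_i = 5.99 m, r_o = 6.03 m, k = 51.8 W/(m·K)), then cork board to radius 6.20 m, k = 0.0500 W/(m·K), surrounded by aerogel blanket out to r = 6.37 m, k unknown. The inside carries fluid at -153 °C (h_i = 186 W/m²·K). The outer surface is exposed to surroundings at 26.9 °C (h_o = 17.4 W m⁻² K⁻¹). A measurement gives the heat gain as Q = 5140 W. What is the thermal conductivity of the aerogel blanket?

k = 0.0124 W/m·K

ΣR = ΔT/Q = |-153 − 26.9|/5140 = 0.03500 K/W
Known resistances:
  R_conv,in = 1/(4πr²h) = 1/(4π·5.99²·186) = 1.192×10^-5 K/W
  R_carbon steel = (1/5.99 − 1/6.03)/(4πk) = 0.001107/(4π·51.8) = 1.701×10^-6 K/W
  R_cork board = (1/6.03 − 1/6.20)/(4πk) = 0.004547/(4π·0.0500) = 0.007237 K/W
  R_conv,out = 1/(4πr²h) = 1/(4π·6.37²·17.4) = 1.127×10^-4 K/W
R_aerogel blanket = ΣR − ΣR_known = 0.03500 − 0.007363 = 0.02764 K/W
(1/r₁−1/r₂)/(4πk) = 0.02764 ⇒ k = 0.004304/(4π·0.02764) = 0.0124 W/m·K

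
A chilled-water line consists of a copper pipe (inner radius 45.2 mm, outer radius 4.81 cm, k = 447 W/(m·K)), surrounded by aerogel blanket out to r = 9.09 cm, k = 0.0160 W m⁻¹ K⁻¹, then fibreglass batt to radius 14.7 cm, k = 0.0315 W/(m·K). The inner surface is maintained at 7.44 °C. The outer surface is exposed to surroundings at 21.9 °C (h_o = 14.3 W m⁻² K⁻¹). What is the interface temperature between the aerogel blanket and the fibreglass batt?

Treat each layer as a resistance in series:
  R'_copper = ln(0.0481/0.0452)/(2πk) = 0.06219/(2π·447) = 2.214×10^-5 m·K/W
  R'_aerogel blanket = ln(0.0909/0.0481)/(2πk) = 0.6365/(2π·0.0160) = 6.331 m·K/W
  R'_fibreglass batt = ln(0.147/0.0909)/(2πk) = 0.4807/(2π·0.0315) = 2.429 m·K/W
  R'_conv,out = 1/(2πr h) = 1/(2π·0.147·14.3) = 0.07571 m·K/W
ΣR = 2.214×10^-5 + 6.331 + 2.429 + 0.07571 = 8.836 m·K/W
Q' = ΔT/ΣR = (7.44 °C − 21.9 °C)/8.836 = -1.636 W/m
From the inner boundary to the aerogel blanket/fibreglass batt interface, ΣR_partial = 6.331 m·K/W.
T_interface = T_in − Q'·ΣR_partial = 7.44 °C − (-1.636)(6.331) = 17.8 °C

T = 17.8 °C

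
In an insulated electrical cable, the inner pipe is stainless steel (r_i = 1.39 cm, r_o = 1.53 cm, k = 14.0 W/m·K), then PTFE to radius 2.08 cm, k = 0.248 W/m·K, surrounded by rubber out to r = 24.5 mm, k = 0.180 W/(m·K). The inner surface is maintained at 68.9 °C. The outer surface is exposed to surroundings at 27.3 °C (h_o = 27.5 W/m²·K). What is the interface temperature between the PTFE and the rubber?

T = 54.7 °C

Series thermal resistances, inner to outer:
  R'_stainless steel = ln(0.0153/0.0139)/(2πk) = 0.09596/(2π·14.0) = 0.001091 m·K/W
  R'_PTFE = ln(0.0208/0.0153)/(2πk) = 0.3071/(2π·0.248) = 0.1971 m·K/W
  R'_rubber = ln(0.0245/0.0208)/(2πk) = 0.1637/(2π·0.180) = 0.1448 m·K/W
  R'_conv,out = 1/(2πr h) = 1/(2π·0.0245·27.5) = 0.2362 m·K/W
ΣR = 0.001091 + 0.1971 + 0.1448 + 0.2362 = 0.5792 m·K/W
Q' = ΔT/ΣR = (68.9 °C − 27.3 °C)/0.5792 = 71.82 W/m
From the inner boundary to the PTFE/rubber interface, ΣR_partial = 0.1982 m·K/W.
T_interface = T_in − Q'·ΣR_partial = 68.9 °C − (71.82)(0.1982) = 54.7 °C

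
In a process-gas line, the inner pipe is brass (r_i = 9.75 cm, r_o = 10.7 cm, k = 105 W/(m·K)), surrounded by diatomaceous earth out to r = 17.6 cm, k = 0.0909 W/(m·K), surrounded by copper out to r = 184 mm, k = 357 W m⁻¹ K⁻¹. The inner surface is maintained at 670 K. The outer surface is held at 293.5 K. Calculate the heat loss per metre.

Series thermal resistances, inner to outer:
  R'_brass = ln(0.107/0.0975)/(2πk) = 0.09298/(2π·105) = 1.409×10^-4 m·K/W
  R'_diatomaceous earth = ln(0.176/0.107)/(2πk) = 0.4977/(2π·0.0909) = 0.8713 m·K/W
  R'_copper = ln(0.184/0.176)/(2πk) = 0.04445/(2π·357) = 1.982×10^-5 m·K/W
ΣR = 1.409×10^-4 + 0.8713 + 1.982×10^-5 = 0.8715 m·K/W
Q' = ΔT/ΣR = (670 K − 293.5 K)/0.8715 = 432 W/m

Q' = 432 W/m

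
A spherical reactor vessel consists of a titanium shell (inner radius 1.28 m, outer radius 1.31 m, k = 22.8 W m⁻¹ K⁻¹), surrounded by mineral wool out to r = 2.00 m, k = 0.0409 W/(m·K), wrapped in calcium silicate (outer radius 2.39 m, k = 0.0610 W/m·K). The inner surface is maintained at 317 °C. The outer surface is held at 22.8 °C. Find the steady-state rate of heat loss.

Q = 475 W

Resistance network (inner→outer):
  R_titanium = (1/1.28 − 1/1.31)/(4πk) = 0.01789/(4π·22.8) = 6.244×10^-5 K/W
  R_mineral wool = (1/1.31 − 1/2.00)/(4πk) = 0.2634/(4π·0.0409) = 0.5124 K/W
  R_calcium silicate = (1/2.00 − 1/2.39)/(4πk) = 0.08159/(4π·0.0610) = 0.1064 K/W
ΣR = 6.244×10^-5 + 0.5124 + 0.1064 = 0.6189 K/W
Q = ΔT/ΣR = (317 °C − 22.8 °C)/0.6189 = 475 W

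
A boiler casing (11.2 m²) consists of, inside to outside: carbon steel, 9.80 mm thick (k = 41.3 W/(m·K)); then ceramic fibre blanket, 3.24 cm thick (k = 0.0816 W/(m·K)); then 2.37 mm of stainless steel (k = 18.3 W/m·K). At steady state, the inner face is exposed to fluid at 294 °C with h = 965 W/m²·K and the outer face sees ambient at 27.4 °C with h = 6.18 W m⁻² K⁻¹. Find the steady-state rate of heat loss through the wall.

Resistance network (inner→outer):
  R_conv,in = 1/(hA) = 1/(965·11.2) = 9.252×10^-5 K/W
  R_carbon steel = L/(kA) = 0.00980/(41.3·11.2) = 2.119×10^-5 K/W
  R_ceramic fibre blanket = L/(kA) = 0.0324/(0.0816·11.2) = 0.03545 K/W
  R_stainless steel = L/(kA) = 0.00237/(18.3·11.2) = 1.156×10^-5 K/W
  R_conv,out = 1/(hA) = 1/(6.18·11.2) = 0.01445 K/W
ΣR = 9.252×10^-5 + 2.119×10^-5 + 0.03545 + 1.156×10^-5 + 0.01445 = 0.05003 K/W
Q = ΔT/ΣR = (294 °C − 27.4 °C)/0.05003 = 5330 W

Q = 5330 W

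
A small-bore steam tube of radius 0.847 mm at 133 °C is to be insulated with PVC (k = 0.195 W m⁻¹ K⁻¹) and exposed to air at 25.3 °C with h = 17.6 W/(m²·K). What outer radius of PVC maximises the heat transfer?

r_cr = 1.11 cm

For a cylinder, r_cr = k_ins/h = 0.195/17.6 = 0.0111 m = 1.11 cm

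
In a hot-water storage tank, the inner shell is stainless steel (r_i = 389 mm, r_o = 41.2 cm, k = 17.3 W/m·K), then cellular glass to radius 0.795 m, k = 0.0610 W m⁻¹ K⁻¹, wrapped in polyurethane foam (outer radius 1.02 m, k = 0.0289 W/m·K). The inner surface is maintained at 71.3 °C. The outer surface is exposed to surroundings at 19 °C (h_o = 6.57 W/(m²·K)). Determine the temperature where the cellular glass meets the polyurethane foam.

T = 36.6 °C

Resistance network (inner→outer):
  R_stainless steel = (1/0.389 − 1/0.412)/(4πk) = 0.1435/(4π·17.3) = 6.601×10^-4 K/W
  R_cellular glass = (1/0.412 − 1/0.795)/(4πk) = 1.169/(4π·0.0610) = 1.525 K/W
  R_polyurethane foam = (1/0.795 − 1/1.02)/(4πk) = 0.2775/(4π·0.0289) = 0.7640 K/W
  R_conv,out = 1/(4πr²h) = 1/(4π·1.02²·6.57) = 0.01164 K/W
ΣR = 6.601×10^-4 + 1.525 + 0.7640 + 0.01164 = 2.301 K/W
Q = ΔT/ΣR = (71.3 °C − 19 °C)/2.301 = 22.73 W
From the inner boundary to the cellular glass/polyurethane foam interface, ΣR_partial = 1.526 K/W.
T_interface = T_in − Q·ΣR_partial = 71.3 °C − (22.73)(1.526) = 36.6 °C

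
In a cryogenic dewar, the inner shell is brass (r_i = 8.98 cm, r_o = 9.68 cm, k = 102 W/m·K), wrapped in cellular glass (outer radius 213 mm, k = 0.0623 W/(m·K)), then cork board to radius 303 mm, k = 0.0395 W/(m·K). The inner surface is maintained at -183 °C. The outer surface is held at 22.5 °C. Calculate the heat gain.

Series thermal resistances, inner to outer:
  R_brass = (1/0.0898 − 1/0.0968)/(4πk) = 0.8053/(4π·102) = 6.283×10^-4 K/W
  R_cellular glass = (1/0.0968 − 1/0.213)/(4πk) = 5.636/(4π·0.0623) = 7.199 K/W
  R_cork board = (1/0.213 − 1/0.303)/(4πk) = 1.395/(4π·0.0395) = 2.809 K/W
ΣR = 6.283×10^-4 + 7.199 + 2.809 = 10.01 K/W
Q = ΔT/ΣR = (-183 °C − 22.5 °C)/10.01 = -20.5 W
(Negative Q ⇒ heat flows inward; heat gain = 20.5 W.)

Q = 20.5 W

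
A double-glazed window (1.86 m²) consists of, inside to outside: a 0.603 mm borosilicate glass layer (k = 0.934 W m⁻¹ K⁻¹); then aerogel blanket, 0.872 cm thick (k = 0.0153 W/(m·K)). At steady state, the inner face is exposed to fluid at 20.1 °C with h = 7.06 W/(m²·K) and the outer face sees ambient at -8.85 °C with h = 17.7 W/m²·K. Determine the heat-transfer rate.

Q = 70.0 W

Series thermal resistances, inner to outer:
  R_conv,in = 1/(hA) = 1/(7.06·1.86) = 0.07615 K/W
  R_borosilicate glass = L/(kA) = 6.03×10^-4/(0.934·1.86) = 3.471×10^-4 K/W
  R_aerogel blanket = L/(kA) = 0.00872/(0.0153·1.86) = 0.3064 K/W
  R_conv,out = 1/(hA) = 1/(17.7·1.86) = 0.03037 K/W
ΣR = 0.07615 + 3.471×10^-4 + 0.3064 + 0.03037 = 0.4133 K/W
Q = ΔT/ΣR = (20.1 °C − -8.85 °C)/0.4133 = 70.0 W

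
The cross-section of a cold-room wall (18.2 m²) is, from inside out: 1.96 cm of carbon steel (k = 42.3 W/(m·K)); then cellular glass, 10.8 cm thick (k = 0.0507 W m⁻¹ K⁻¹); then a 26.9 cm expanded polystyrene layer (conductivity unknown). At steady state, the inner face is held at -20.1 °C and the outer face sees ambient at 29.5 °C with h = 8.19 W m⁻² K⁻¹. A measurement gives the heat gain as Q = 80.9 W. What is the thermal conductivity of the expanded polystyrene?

ΣR = ΔT/Q = |-20.1 − 29.5|/80.9 = 0.6131 K/W
Known resistances:
  R_carbon steel = L/(kA) = 0.0196/(42.3·18.2) = 2.546×10^-5 K/W
  R_cellular glass = L/(kA) = 0.108/(0.0507·18.2) = 0.1170 K/W
  R_conv,out = 1/(hA) = 1/(8.19·18.2) = 0.006709 K/W
R_expanded polystyrene = ΣR − ΣR_known = 0.6131 − 0.1237 = 0.4894 K/W
L/(kA) = 0.4894 ⇒ k = 0.269/(0.4894·18.2) = 0.0302 W/m·K

k = 0.0302 W/m·K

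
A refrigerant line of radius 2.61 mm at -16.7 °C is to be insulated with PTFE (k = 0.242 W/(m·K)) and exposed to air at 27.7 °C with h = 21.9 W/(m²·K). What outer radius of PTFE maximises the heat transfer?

For a cylinder, r_cr = k_ins/h = 0.242/21.9 = 0.0111 m = 1.11 cm

r_cr = 1.11 cm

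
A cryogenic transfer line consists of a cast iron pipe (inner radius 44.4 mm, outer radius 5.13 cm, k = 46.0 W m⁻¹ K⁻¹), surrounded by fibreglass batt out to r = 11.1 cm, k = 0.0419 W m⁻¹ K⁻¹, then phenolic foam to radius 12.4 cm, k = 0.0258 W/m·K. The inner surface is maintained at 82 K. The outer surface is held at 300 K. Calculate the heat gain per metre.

Q' = 60.3 W/m

Treat each layer as a resistance in series:
  R'_cast iron = ln(0.0513/0.0444)/(2πk) = 0.1445/(2π·46.0) = 4.998×10^-4 m·K/W
  R'_fibreglass batt = ln(0.111/0.0513)/(2πk) = 0.7718/(2π·0.0419) = 2.932 m·K/W
  R'_phenolic foam = ln(0.124/0.111)/(2πk) = 0.1108/(2π·0.0258) = 0.6832 m·K/W
ΣR = 4.998×10^-4 + 2.932 + 0.6832 = 3.616 m·K/W
Q' = ΔT/ΣR = (82 K − 300 K)/3.616 = -60.3 W/m
(Negative Q' ⇒ heat flows inward; heat gain = 60.3 W/m.)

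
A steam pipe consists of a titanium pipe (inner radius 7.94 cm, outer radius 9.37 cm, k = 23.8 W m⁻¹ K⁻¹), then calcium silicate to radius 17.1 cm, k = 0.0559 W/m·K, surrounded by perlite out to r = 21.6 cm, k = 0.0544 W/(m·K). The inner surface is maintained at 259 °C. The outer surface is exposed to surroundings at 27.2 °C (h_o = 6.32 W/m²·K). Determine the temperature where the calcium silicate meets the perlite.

T = 101 °C

Series thermal resistances, inner to outer:
  R'_titanium = ln(0.0937/0.0794)/(2πk) = 0.1656/(2π·23.8) = 0.001107 m·K/W
  R'_calcium silicate = ln(0.171/0.0937)/(2πk) = 0.6016/(2π·0.0559) = 1.713 m·K/W
  R'_perlite = ln(0.216/0.171)/(2πk) = 0.2336/(2π·0.0544) = 0.6835 m·K/W
  R'_conv,out = 1/(2πr h) = 1/(2π·0.216·6.32) = 0.1166 m·K/W
ΣR = 0.001107 + 1.713 + 0.6835 + 0.1166 = 2.514 m·K/W
Q' = ΔT/ΣR = (259 °C − 27.2 °C)/2.514 = 92.20 W/m
From the inner boundary to the calcium silicate/perlite interface, ΣR_partial = 1.714 m·K/W.
T_interface = T_in − Q'·ΣR_partial = 259 °C − (92.20)(1.714) = 101 °C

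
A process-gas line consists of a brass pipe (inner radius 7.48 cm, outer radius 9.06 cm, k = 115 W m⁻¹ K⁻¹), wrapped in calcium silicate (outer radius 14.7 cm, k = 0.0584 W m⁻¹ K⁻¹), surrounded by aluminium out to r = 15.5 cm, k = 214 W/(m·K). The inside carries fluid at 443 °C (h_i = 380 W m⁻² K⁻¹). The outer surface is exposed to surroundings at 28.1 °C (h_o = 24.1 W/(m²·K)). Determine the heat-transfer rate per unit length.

Q' = 303 W/m

Treat each layer as a resistance in series:
  R'_conv,in = 1/(2πr h) = 1/(2π·0.0748·380) = 0.005599 m·K/W
  R'_brass = ln(0.0906/0.0748)/(2πk) = 0.1916/(2π·115) = 2.652×10^-4 m·K/W
  R'_calcium silicate = ln(0.147/0.0906)/(2πk) = 0.4840/(2π·0.0584) = 1.319 m·K/W
  R'_aluminium = ln(0.155/0.147)/(2πk) = 0.05299/(2π·214) = 3.941×10^-5 m·K/W
  R'_conv,out = 1/(2πr h) = 1/(2π·0.155·24.1) = 0.04261 m·K/W
ΣR = 0.005599 + 2.652×10^-4 + 1.319 + 3.941×10^-5 + 0.04261 = 1.368 m·K/W
Q' = ΔT/ΣR = (443 °C − 28.1 °C)/1.368 = 303 W/m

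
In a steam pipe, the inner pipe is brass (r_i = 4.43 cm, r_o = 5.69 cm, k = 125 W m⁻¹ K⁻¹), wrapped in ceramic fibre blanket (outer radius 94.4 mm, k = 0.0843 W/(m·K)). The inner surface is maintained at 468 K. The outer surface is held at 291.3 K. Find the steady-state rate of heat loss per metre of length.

Q' = 185 W/m

Treat each layer as a resistance in series:
  R'_brass = ln(0.0569/0.0443)/(2πk) = 0.2503/(2π·125) = 3.187×10^-4 m·K/W
  R'_ceramic fibre blanket = ln(0.0944/0.0569)/(2πk) = 0.5062/(2π·0.0843) = 0.9558 m·K/W
ΣR = 3.187×10^-4 + 0.9558 = 0.9561 m·K/W
Q' = ΔT/ΣR = (468 K − 291.3 K)/0.9561 = 185 W/m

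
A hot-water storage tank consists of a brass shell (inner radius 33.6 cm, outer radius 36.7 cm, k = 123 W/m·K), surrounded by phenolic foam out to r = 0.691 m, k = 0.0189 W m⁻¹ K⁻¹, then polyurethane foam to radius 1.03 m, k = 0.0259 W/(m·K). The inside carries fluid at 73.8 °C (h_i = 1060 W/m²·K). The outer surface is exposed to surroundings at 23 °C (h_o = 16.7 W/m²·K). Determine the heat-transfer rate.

Q = 7.42 W

Series thermal resistances, inner to outer:
  R_conv,in = 1/(4πr²h) = 1/(4π·0.336²·1060) = 6.650×10^-4 K/W
  R_brass = (1/0.336 − 1/0.367)/(4πk) = 0.2514/(4π·123) = 1.626×10^-4 K/W
  R_phenolic foam = (1/0.367 − 1/0.691)/(4πk) = 1.278/(4π·0.0189) = 5.379 K/W
  R_polyurethane foam = (1/0.691 − 1/1.03)/(4πk) = 0.4763/(4π·0.0259) = 1.463 K/W
  R_conv,out = 1/(4πr²h) = 1/(4π·1.03²·16.7) = 0.004492 K/W
ΣR = 6.650×10^-4 + 1.626×10^-4 + 5.379 + 1.463 + 0.004492 = 6.847 K/W
Q = ΔT/ΣR = (73.8 °C − 23 °C)/6.847 = 7.42 W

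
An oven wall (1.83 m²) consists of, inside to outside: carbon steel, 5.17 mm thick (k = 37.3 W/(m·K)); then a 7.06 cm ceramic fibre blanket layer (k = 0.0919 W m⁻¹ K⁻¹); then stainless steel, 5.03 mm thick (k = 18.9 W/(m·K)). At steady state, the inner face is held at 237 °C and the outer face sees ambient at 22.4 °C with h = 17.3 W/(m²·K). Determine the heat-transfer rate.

Resistance network (inner→outer):
  R_carbon steel = L/(kA) = 0.00517/(37.3·1.83) = 7.574×10^-5 K/W
  R_ceramic fibre blanket = L/(kA) = 0.0706/(0.0919·1.83) = 0.4198 K/W
  R_stainless steel = L/(kA) = 0.00503/(18.9·1.83) = 1.454×10^-4 K/W
  R_conv,out = 1/(hA) = 1/(17.3·1.83) = 0.03159 K/W
ΣR = 7.574×10^-5 + 0.4198 + 1.454×10^-4 + 0.03159 = 0.4516 K/W
Q = ΔT/ΣR = (237 °C − 22.4 °C)/0.4516 = 475 W

Q = 475 W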